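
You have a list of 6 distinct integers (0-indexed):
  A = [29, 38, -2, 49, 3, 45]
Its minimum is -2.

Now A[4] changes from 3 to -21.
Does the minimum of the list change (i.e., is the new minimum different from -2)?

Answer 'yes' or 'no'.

Answer: yes

Derivation:
Old min = -2
Change: A[4] 3 -> -21
Changed element was NOT the min; min changes only if -21 < -2.
New min = -21; changed? yes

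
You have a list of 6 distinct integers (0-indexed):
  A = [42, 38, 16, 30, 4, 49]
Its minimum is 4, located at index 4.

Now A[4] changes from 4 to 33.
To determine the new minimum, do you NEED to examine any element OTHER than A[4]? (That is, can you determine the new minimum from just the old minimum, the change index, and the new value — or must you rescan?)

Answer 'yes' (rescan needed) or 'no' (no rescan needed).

Old min = 4 at index 4
Change at index 4: 4 -> 33
Index 4 WAS the min and new value 33 > old min 4. Must rescan other elements to find the new min.
Needs rescan: yes

Answer: yes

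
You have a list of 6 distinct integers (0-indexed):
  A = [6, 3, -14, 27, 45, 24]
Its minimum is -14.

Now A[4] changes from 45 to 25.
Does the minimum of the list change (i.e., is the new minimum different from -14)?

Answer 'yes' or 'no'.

Old min = -14
Change: A[4] 45 -> 25
Changed element was NOT the min; min changes only if 25 < -14.
New min = -14; changed? no

Answer: no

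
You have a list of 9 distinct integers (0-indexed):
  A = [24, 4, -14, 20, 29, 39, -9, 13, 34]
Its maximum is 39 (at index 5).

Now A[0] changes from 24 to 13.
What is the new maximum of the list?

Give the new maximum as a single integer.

Old max = 39 (at index 5)
Change: A[0] 24 -> 13
Changed element was NOT the old max.
  New max = max(old_max, new_val) = max(39, 13) = 39

Answer: 39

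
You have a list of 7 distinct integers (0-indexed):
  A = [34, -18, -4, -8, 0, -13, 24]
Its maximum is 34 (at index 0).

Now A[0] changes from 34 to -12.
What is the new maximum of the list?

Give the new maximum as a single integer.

Answer: 24

Derivation:
Old max = 34 (at index 0)
Change: A[0] 34 -> -12
Changed element WAS the max -> may need rescan.
  Max of remaining elements: 24
  New max = max(-12, 24) = 24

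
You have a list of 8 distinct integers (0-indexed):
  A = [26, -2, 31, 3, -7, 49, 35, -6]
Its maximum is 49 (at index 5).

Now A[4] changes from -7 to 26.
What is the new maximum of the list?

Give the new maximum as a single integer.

Answer: 49

Derivation:
Old max = 49 (at index 5)
Change: A[4] -7 -> 26
Changed element was NOT the old max.
  New max = max(old_max, new_val) = max(49, 26) = 49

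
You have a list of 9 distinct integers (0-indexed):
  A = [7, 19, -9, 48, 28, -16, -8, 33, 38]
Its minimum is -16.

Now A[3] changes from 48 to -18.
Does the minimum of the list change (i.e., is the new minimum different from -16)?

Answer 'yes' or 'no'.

Answer: yes

Derivation:
Old min = -16
Change: A[3] 48 -> -18
Changed element was NOT the min; min changes only if -18 < -16.
New min = -18; changed? yes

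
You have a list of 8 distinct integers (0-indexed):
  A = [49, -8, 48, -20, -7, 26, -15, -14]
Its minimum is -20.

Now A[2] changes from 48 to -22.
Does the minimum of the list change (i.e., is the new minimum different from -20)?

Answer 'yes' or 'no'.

Answer: yes

Derivation:
Old min = -20
Change: A[2] 48 -> -22
Changed element was NOT the min; min changes only if -22 < -20.
New min = -22; changed? yes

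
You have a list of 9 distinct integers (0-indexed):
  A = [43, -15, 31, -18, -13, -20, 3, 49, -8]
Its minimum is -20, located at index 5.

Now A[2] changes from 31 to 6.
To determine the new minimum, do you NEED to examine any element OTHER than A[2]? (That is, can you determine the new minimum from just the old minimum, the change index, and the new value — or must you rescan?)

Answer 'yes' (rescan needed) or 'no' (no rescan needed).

Answer: no

Derivation:
Old min = -20 at index 5
Change at index 2: 31 -> 6
Index 2 was NOT the min. New min = min(-20, 6). No rescan of other elements needed.
Needs rescan: no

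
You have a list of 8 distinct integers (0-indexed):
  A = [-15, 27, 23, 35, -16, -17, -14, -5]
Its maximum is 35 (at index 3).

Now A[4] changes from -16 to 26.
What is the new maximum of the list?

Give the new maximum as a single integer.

Answer: 35

Derivation:
Old max = 35 (at index 3)
Change: A[4] -16 -> 26
Changed element was NOT the old max.
  New max = max(old_max, new_val) = max(35, 26) = 35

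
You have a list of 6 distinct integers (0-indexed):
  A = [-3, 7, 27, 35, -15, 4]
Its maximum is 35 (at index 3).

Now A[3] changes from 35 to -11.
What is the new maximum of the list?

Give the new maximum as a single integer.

Old max = 35 (at index 3)
Change: A[3] 35 -> -11
Changed element WAS the max -> may need rescan.
  Max of remaining elements: 27
  New max = max(-11, 27) = 27

Answer: 27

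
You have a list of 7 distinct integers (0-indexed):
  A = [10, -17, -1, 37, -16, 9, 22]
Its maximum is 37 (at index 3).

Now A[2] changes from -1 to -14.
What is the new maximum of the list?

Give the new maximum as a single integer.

Answer: 37

Derivation:
Old max = 37 (at index 3)
Change: A[2] -1 -> -14
Changed element was NOT the old max.
  New max = max(old_max, new_val) = max(37, -14) = 37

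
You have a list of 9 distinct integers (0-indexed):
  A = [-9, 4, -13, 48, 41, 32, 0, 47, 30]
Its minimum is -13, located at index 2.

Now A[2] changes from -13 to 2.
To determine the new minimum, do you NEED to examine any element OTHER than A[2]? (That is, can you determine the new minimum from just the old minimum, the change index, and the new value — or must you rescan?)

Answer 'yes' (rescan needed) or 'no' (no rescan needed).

Old min = -13 at index 2
Change at index 2: -13 -> 2
Index 2 WAS the min and new value 2 > old min -13. Must rescan other elements to find the new min.
Needs rescan: yes

Answer: yes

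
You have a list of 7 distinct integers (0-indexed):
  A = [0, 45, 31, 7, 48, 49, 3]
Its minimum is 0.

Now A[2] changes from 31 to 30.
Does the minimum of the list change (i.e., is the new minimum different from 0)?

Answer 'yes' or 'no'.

Old min = 0
Change: A[2] 31 -> 30
Changed element was NOT the min; min changes only if 30 < 0.
New min = 0; changed? no

Answer: no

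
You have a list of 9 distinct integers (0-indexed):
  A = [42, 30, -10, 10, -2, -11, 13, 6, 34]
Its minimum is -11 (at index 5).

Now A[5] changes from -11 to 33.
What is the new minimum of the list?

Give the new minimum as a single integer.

Old min = -11 (at index 5)
Change: A[5] -11 -> 33
Changed element WAS the min. Need to check: is 33 still <= all others?
  Min of remaining elements: -10
  New min = min(33, -10) = -10

Answer: -10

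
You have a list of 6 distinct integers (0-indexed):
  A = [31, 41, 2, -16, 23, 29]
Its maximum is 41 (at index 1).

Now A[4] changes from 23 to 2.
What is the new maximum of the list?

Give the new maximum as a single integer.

Answer: 41

Derivation:
Old max = 41 (at index 1)
Change: A[4] 23 -> 2
Changed element was NOT the old max.
  New max = max(old_max, new_val) = max(41, 2) = 41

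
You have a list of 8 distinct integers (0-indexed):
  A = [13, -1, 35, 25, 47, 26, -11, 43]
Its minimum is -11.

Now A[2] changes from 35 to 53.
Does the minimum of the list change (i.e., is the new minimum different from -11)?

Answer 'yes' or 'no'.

Old min = -11
Change: A[2] 35 -> 53
Changed element was NOT the min; min changes only if 53 < -11.
New min = -11; changed? no

Answer: no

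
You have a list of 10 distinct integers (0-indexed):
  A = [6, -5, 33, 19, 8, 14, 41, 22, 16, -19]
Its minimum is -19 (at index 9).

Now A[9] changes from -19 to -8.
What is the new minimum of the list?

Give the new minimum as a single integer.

Answer: -8

Derivation:
Old min = -19 (at index 9)
Change: A[9] -19 -> -8
Changed element WAS the min. Need to check: is -8 still <= all others?
  Min of remaining elements: -5
  New min = min(-8, -5) = -8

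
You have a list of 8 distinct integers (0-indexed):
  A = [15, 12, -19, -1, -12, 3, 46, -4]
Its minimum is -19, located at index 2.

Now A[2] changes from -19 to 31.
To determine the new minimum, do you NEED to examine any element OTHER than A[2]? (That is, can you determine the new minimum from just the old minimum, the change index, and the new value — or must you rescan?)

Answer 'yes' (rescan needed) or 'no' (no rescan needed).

Old min = -19 at index 2
Change at index 2: -19 -> 31
Index 2 WAS the min and new value 31 > old min -19. Must rescan other elements to find the new min.
Needs rescan: yes

Answer: yes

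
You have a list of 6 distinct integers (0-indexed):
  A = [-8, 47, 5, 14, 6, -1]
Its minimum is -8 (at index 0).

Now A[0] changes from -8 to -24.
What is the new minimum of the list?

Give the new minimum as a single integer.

Answer: -24

Derivation:
Old min = -8 (at index 0)
Change: A[0] -8 -> -24
Changed element WAS the min. Need to check: is -24 still <= all others?
  Min of remaining elements: -1
  New min = min(-24, -1) = -24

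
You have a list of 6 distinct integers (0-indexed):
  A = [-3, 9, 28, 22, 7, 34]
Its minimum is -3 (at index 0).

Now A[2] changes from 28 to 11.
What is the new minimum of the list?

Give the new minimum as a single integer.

Answer: -3

Derivation:
Old min = -3 (at index 0)
Change: A[2] 28 -> 11
Changed element was NOT the old min.
  New min = min(old_min, new_val) = min(-3, 11) = -3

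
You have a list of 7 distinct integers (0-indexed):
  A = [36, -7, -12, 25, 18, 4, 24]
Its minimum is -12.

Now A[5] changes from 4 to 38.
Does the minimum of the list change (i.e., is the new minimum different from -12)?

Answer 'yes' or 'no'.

Answer: no

Derivation:
Old min = -12
Change: A[5] 4 -> 38
Changed element was NOT the min; min changes only if 38 < -12.
New min = -12; changed? no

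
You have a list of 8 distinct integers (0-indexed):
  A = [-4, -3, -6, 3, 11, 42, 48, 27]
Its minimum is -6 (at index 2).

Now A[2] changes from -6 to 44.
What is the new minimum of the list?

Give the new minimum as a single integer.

Answer: -4

Derivation:
Old min = -6 (at index 2)
Change: A[2] -6 -> 44
Changed element WAS the min. Need to check: is 44 still <= all others?
  Min of remaining elements: -4
  New min = min(44, -4) = -4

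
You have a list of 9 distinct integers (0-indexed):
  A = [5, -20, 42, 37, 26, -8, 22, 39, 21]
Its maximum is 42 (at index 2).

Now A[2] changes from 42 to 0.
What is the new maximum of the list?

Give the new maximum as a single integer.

Old max = 42 (at index 2)
Change: A[2] 42 -> 0
Changed element WAS the max -> may need rescan.
  Max of remaining elements: 39
  New max = max(0, 39) = 39

Answer: 39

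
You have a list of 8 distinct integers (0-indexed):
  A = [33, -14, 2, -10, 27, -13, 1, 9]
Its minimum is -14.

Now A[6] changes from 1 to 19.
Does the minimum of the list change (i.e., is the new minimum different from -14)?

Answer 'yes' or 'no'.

Answer: no

Derivation:
Old min = -14
Change: A[6] 1 -> 19
Changed element was NOT the min; min changes only if 19 < -14.
New min = -14; changed? no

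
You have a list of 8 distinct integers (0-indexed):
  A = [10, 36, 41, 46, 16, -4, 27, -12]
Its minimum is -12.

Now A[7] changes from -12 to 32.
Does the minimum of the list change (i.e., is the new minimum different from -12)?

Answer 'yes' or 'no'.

Old min = -12
Change: A[7] -12 -> 32
Changed element was the min; new min must be rechecked.
New min = -4; changed? yes

Answer: yes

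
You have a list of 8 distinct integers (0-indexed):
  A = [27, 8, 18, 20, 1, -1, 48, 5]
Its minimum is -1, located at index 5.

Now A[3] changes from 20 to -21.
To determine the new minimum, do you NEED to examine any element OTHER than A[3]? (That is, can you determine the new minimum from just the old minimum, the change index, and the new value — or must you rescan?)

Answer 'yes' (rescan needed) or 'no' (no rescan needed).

Old min = -1 at index 5
Change at index 3: 20 -> -21
Index 3 was NOT the min. New min = min(-1, -21). No rescan of other elements needed.
Needs rescan: no

Answer: no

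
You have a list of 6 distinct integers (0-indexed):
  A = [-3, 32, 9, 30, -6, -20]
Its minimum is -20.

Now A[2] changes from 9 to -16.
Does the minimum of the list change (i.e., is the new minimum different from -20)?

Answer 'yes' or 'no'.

Old min = -20
Change: A[2] 9 -> -16
Changed element was NOT the min; min changes only if -16 < -20.
New min = -20; changed? no

Answer: no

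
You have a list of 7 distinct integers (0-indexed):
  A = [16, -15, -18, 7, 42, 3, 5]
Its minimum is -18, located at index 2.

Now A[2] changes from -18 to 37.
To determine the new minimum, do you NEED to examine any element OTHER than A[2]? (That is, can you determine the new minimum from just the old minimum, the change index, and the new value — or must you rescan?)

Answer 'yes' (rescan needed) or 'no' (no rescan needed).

Old min = -18 at index 2
Change at index 2: -18 -> 37
Index 2 WAS the min and new value 37 > old min -18. Must rescan other elements to find the new min.
Needs rescan: yes

Answer: yes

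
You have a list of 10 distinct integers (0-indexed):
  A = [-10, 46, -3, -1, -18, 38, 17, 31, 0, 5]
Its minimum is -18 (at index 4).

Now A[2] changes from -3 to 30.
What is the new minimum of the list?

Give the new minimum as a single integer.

Old min = -18 (at index 4)
Change: A[2] -3 -> 30
Changed element was NOT the old min.
  New min = min(old_min, new_val) = min(-18, 30) = -18

Answer: -18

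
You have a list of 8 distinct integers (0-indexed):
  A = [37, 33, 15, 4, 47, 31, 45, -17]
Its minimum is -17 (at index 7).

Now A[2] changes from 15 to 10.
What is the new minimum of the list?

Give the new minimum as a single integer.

Answer: -17

Derivation:
Old min = -17 (at index 7)
Change: A[2] 15 -> 10
Changed element was NOT the old min.
  New min = min(old_min, new_val) = min(-17, 10) = -17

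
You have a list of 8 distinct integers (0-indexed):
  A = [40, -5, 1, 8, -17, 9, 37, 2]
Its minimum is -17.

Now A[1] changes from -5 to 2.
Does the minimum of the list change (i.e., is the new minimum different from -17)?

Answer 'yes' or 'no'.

Old min = -17
Change: A[1] -5 -> 2
Changed element was NOT the min; min changes only if 2 < -17.
New min = -17; changed? no

Answer: no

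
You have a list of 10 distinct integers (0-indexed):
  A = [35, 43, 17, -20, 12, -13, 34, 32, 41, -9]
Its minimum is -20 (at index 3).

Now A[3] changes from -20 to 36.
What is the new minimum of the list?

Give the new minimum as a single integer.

Answer: -13

Derivation:
Old min = -20 (at index 3)
Change: A[3] -20 -> 36
Changed element WAS the min. Need to check: is 36 still <= all others?
  Min of remaining elements: -13
  New min = min(36, -13) = -13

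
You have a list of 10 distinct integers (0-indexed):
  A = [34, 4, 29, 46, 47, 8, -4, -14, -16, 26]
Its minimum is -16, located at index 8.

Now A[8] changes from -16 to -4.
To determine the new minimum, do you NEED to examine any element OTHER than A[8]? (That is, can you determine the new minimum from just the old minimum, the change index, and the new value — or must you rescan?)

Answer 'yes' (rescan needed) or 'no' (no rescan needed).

Answer: yes

Derivation:
Old min = -16 at index 8
Change at index 8: -16 -> -4
Index 8 WAS the min and new value -4 > old min -16. Must rescan other elements to find the new min.
Needs rescan: yes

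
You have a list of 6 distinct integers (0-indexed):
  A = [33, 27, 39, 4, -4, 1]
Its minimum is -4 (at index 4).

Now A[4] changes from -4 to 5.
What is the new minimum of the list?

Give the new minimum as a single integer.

Answer: 1

Derivation:
Old min = -4 (at index 4)
Change: A[4] -4 -> 5
Changed element WAS the min. Need to check: is 5 still <= all others?
  Min of remaining elements: 1
  New min = min(5, 1) = 1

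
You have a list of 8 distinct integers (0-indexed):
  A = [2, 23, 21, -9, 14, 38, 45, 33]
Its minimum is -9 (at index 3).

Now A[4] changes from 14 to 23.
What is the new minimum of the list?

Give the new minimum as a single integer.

Old min = -9 (at index 3)
Change: A[4] 14 -> 23
Changed element was NOT the old min.
  New min = min(old_min, new_val) = min(-9, 23) = -9

Answer: -9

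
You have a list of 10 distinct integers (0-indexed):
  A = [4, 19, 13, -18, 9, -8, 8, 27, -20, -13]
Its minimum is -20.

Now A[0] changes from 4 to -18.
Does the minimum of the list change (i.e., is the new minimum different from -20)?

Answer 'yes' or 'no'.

Answer: no

Derivation:
Old min = -20
Change: A[0] 4 -> -18
Changed element was NOT the min; min changes only if -18 < -20.
New min = -20; changed? no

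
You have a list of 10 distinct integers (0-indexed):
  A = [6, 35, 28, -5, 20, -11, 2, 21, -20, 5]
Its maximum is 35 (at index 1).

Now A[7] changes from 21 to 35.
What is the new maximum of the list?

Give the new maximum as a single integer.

Old max = 35 (at index 1)
Change: A[7] 21 -> 35
Changed element was NOT the old max.
  New max = max(old_max, new_val) = max(35, 35) = 35

Answer: 35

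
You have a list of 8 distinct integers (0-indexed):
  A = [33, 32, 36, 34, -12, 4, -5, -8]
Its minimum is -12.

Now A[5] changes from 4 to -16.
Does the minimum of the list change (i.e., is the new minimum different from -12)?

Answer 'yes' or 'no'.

Old min = -12
Change: A[5] 4 -> -16
Changed element was NOT the min; min changes only if -16 < -12.
New min = -16; changed? yes

Answer: yes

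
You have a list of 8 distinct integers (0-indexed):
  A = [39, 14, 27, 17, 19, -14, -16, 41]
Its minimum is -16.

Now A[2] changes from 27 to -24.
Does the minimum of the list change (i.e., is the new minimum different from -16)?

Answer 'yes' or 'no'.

Old min = -16
Change: A[2] 27 -> -24
Changed element was NOT the min; min changes only if -24 < -16.
New min = -24; changed? yes

Answer: yes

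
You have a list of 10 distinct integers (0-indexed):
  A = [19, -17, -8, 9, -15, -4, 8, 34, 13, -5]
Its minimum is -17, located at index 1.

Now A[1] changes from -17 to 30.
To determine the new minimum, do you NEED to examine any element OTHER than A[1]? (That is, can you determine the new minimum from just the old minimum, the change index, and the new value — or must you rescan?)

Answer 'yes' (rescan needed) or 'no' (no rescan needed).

Old min = -17 at index 1
Change at index 1: -17 -> 30
Index 1 WAS the min and new value 30 > old min -17. Must rescan other elements to find the new min.
Needs rescan: yes

Answer: yes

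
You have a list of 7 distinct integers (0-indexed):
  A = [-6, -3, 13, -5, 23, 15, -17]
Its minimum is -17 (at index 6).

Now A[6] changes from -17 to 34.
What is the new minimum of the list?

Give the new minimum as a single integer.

Answer: -6

Derivation:
Old min = -17 (at index 6)
Change: A[6] -17 -> 34
Changed element WAS the min. Need to check: is 34 still <= all others?
  Min of remaining elements: -6
  New min = min(34, -6) = -6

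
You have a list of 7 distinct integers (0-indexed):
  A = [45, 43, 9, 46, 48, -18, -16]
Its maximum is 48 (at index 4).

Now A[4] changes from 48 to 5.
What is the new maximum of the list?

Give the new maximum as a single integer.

Answer: 46

Derivation:
Old max = 48 (at index 4)
Change: A[4] 48 -> 5
Changed element WAS the max -> may need rescan.
  Max of remaining elements: 46
  New max = max(5, 46) = 46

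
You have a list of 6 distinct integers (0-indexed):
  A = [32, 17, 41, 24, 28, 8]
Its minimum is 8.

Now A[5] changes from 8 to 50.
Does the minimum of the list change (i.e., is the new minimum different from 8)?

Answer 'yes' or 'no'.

Answer: yes

Derivation:
Old min = 8
Change: A[5] 8 -> 50
Changed element was the min; new min must be rechecked.
New min = 17; changed? yes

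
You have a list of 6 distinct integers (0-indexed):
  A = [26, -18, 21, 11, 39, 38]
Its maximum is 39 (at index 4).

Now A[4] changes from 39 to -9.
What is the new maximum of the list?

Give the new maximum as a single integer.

Answer: 38

Derivation:
Old max = 39 (at index 4)
Change: A[4] 39 -> -9
Changed element WAS the max -> may need rescan.
  Max of remaining elements: 38
  New max = max(-9, 38) = 38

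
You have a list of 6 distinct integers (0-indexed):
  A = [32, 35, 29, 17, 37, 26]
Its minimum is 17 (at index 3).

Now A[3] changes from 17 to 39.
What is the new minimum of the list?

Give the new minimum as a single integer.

Answer: 26

Derivation:
Old min = 17 (at index 3)
Change: A[3] 17 -> 39
Changed element WAS the min. Need to check: is 39 still <= all others?
  Min of remaining elements: 26
  New min = min(39, 26) = 26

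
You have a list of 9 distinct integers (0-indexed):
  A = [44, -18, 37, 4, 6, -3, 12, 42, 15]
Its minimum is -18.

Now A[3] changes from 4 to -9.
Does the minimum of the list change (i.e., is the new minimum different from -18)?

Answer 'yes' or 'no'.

Old min = -18
Change: A[3] 4 -> -9
Changed element was NOT the min; min changes only if -9 < -18.
New min = -18; changed? no

Answer: no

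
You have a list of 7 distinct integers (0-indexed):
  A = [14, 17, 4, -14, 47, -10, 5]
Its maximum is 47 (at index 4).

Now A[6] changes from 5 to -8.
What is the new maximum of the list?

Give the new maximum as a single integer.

Answer: 47

Derivation:
Old max = 47 (at index 4)
Change: A[6] 5 -> -8
Changed element was NOT the old max.
  New max = max(old_max, new_val) = max(47, -8) = 47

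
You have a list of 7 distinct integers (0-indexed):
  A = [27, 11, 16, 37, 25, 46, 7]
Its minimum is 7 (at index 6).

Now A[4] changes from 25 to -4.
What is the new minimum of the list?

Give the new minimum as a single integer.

Old min = 7 (at index 6)
Change: A[4] 25 -> -4
Changed element was NOT the old min.
  New min = min(old_min, new_val) = min(7, -4) = -4

Answer: -4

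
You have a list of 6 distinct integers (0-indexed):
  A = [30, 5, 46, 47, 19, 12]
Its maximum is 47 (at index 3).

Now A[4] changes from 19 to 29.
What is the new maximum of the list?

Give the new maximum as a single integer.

Old max = 47 (at index 3)
Change: A[4] 19 -> 29
Changed element was NOT the old max.
  New max = max(old_max, new_val) = max(47, 29) = 47

Answer: 47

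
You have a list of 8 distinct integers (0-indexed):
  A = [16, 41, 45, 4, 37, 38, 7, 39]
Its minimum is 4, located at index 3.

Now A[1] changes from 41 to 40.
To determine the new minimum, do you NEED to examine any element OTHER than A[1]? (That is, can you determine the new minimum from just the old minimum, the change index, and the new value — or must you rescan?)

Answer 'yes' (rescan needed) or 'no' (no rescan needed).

Answer: no

Derivation:
Old min = 4 at index 3
Change at index 1: 41 -> 40
Index 1 was NOT the min. New min = min(4, 40). No rescan of other elements needed.
Needs rescan: no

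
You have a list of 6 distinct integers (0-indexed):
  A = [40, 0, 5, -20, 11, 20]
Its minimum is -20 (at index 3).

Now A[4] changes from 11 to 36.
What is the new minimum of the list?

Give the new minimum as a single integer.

Old min = -20 (at index 3)
Change: A[4] 11 -> 36
Changed element was NOT the old min.
  New min = min(old_min, new_val) = min(-20, 36) = -20

Answer: -20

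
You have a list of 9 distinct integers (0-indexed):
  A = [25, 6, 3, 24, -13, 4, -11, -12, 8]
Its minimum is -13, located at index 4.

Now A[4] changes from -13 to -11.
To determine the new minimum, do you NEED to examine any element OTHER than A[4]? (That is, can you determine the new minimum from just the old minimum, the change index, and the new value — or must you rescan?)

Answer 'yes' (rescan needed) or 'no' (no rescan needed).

Answer: yes

Derivation:
Old min = -13 at index 4
Change at index 4: -13 -> -11
Index 4 WAS the min and new value -11 > old min -13. Must rescan other elements to find the new min.
Needs rescan: yes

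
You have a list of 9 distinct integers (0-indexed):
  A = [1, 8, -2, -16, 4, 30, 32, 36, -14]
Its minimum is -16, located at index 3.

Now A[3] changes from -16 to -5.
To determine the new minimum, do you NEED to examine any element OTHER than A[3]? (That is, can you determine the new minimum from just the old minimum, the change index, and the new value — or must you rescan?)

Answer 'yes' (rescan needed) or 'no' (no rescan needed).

Answer: yes

Derivation:
Old min = -16 at index 3
Change at index 3: -16 -> -5
Index 3 WAS the min and new value -5 > old min -16. Must rescan other elements to find the new min.
Needs rescan: yes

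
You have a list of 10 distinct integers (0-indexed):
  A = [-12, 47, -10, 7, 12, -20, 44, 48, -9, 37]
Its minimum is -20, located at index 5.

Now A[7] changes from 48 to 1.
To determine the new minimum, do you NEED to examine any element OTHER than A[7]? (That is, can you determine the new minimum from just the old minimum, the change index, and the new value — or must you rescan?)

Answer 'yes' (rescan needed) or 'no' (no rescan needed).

Answer: no

Derivation:
Old min = -20 at index 5
Change at index 7: 48 -> 1
Index 7 was NOT the min. New min = min(-20, 1). No rescan of other elements needed.
Needs rescan: no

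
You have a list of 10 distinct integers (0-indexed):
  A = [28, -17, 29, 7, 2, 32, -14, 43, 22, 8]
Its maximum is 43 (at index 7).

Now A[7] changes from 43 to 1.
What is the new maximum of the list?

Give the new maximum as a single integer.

Answer: 32

Derivation:
Old max = 43 (at index 7)
Change: A[7] 43 -> 1
Changed element WAS the max -> may need rescan.
  Max of remaining elements: 32
  New max = max(1, 32) = 32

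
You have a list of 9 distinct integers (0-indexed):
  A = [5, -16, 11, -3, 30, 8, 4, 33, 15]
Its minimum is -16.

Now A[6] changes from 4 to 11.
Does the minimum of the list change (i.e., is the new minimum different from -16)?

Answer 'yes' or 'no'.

Answer: no

Derivation:
Old min = -16
Change: A[6] 4 -> 11
Changed element was NOT the min; min changes only if 11 < -16.
New min = -16; changed? no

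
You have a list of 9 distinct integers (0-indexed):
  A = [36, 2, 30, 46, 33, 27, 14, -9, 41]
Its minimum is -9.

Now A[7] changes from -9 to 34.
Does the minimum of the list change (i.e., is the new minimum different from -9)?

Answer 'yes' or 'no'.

Answer: yes

Derivation:
Old min = -9
Change: A[7] -9 -> 34
Changed element was the min; new min must be rechecked.
New min = 2; changed? yes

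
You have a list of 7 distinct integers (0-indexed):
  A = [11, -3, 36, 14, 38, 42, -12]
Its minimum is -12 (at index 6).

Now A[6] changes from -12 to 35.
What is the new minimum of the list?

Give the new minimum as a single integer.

Old min = -12 (at index 6)
Change: A[6] -12 -> 35
Changed element WAS the min. Need to check: is 35 still <= all others?
  Min of remaining elements: -3
  New min = min(35, -3) = -3

Answer: -3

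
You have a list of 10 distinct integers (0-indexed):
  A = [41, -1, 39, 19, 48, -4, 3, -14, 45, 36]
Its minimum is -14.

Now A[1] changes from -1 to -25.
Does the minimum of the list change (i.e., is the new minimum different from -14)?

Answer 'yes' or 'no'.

Old min = -14
Change: A[1] -1 -> -25
Changed element was NOT the min; min changes only if -25 < -14.
New min = -25; changed? yes

Answer: yes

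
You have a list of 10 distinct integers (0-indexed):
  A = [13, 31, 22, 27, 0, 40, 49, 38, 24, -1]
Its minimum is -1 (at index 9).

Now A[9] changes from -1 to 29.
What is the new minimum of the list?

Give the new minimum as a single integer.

Answer: 0

Derivation:
Old min = -1 (at index 9)
Change: A[9] -1 -> 29
Changed element WAS the min. Need to check: is 29 still <= all others?
  Min of remaining elements: 0
  New min = min(29, 0) = 0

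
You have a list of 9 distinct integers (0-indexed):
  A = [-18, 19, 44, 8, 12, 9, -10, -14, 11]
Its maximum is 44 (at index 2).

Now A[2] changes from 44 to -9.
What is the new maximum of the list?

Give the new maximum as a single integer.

Old max = 44 (at index 2)
Change: A[2] 44 -> -9
Changed element WAS the max -> may need rescan.
  Max of remaining elements: 19
  New max = max(-9, 19) = 19

Answer: 19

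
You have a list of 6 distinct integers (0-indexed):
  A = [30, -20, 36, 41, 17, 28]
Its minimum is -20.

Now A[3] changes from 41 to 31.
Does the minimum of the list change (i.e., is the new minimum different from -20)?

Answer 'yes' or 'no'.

Answer: no

Derivation:
Old min = -20
Change: A[3] 41 -> 31
Changed element was NOT the min; min changes only if 31 < -20.
New min = -20; changed? no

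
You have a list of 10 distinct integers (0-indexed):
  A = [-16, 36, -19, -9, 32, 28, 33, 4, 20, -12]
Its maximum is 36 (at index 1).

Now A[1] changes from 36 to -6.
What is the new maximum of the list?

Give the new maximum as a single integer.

Old max = 36 (at index 1)
Change: A[1] 36 -> -6
Changed element WAS the max -> may need rescan.
  Max of remaining elements: 33
  New max = max(-6, 33) = 33

Answer: 33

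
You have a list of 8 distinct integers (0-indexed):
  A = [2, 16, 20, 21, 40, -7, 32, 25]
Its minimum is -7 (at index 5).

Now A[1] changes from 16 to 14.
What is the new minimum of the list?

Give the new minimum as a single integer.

Answer: -7

Derivation:
Old min = -7 (at index 5)
Change: A[1] 16 -> 14
Changed element was NOT the old min.
  New min = min(old_min, new_val) = min(-7, 14) = -7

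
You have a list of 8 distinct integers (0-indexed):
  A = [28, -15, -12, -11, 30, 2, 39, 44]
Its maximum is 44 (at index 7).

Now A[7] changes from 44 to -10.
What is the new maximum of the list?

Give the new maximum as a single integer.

Answer: 39

Derivation:
Old max = 44 (at index 7)
Change: A[7] 44 -> -10
Changed element WAS the max -> may need rescan.
  Max of remaining elements: 39
  New max = max(-10, 39) = 39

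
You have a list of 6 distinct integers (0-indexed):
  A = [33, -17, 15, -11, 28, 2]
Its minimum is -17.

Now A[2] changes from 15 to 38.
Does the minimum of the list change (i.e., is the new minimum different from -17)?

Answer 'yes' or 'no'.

Answer: no

Derivation:
Old min = -17
Change: A[2] 15 -> 38
Changed element was NOT the min; min changes only if 38 < -17.
New min = -17; changed? no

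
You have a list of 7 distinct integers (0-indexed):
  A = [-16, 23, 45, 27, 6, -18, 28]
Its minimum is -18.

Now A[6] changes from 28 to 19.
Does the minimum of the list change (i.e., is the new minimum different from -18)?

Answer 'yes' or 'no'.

Answer: no

Derivation:
Old min = -18
Change: A[6] 28 -> 19
Changed element was NOT the min; min changes only if 19 < -18.
New min = -18; changed? no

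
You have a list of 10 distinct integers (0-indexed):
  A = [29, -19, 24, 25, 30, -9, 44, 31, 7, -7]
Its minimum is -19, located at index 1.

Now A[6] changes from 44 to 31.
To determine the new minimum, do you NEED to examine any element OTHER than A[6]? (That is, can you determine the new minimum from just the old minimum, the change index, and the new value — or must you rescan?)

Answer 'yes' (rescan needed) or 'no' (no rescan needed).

Old min = -19 at index 1
Change at index 6: 44 -> 31
Index 6 was NOT the min. New min = min(-19, 31). No rescan of other elements needed.
Needs rescan: no

Answer: no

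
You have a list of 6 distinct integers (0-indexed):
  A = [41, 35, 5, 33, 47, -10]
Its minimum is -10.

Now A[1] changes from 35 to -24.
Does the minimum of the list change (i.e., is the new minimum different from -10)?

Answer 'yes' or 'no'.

Old min = -10
Change: A[1] 35 -> -24
Changed element was NOT the min; min changes only if -24 < -10.
New min = -24; changed? yes

Answer: yes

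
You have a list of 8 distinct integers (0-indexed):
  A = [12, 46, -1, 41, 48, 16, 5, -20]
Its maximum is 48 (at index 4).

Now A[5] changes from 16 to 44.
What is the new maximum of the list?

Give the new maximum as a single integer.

Answer: 48

Derivation:
Old max = 48 (at index 4)
Change: A[5] 16 -> 44
Changed element was NOT the old max.
  New max = max(old_max, new_val) = max(48, 44) = 48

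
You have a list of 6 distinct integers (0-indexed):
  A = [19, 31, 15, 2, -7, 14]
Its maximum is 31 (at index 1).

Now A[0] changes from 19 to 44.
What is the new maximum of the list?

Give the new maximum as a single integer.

Answer: 44

Derivation:
Old max = 31 (at index 1)
Change: A[0] 19 -> 44
Changed element was NOT the old max.
  New max = max(old_max, new_val) = max(31, 44) = 44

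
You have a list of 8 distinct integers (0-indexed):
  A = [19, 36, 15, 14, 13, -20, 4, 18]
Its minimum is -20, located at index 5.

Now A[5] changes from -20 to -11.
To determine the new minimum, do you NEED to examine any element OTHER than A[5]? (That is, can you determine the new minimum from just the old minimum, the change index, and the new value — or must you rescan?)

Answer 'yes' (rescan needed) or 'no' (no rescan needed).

Answer: yes

Derivation:
Old min = -20 at index 5
Change at index 5: -20 -> -11
Index 5 WAS the min and new value -11 > old min -20. Must rescan other elements to find the new min.
Needs rescan: yes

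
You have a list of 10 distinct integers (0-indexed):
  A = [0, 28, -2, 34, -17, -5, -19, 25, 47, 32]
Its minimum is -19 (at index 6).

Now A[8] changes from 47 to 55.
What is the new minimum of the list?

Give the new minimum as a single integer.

Answer: -19

Derivation:
Old min = -19 (at index 6)
Change: A[8] 47 -> 55
Changed element was NOT the old min.
  New min = min(old_min, new_val) = min(-19, 55) = -19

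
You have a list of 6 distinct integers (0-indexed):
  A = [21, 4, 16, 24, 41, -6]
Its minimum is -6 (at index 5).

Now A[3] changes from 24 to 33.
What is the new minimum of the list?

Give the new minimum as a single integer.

Answer: -6

Derivation:
Old min = -6 (at index 5)
Change: A[3] 24 -> 33
Changed element was NOT the old min.
  New min = min(old_min, new_val) = min(-6, 33) = -6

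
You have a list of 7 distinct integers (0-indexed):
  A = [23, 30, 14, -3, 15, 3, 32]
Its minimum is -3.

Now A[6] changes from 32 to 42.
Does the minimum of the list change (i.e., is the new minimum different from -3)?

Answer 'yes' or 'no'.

Old min = -3
Change: A[6] 32 -> 42
Changed element was NOT the min; min changes only if 42 < -3.
New min = -3; changed? no

Answer: no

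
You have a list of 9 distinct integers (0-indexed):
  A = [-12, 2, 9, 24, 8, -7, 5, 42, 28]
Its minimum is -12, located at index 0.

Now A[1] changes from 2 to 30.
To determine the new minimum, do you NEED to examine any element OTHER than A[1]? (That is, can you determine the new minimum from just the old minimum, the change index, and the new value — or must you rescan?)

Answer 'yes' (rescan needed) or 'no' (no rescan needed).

Old min = -12 at index 0
Change at index 1: 2 -> 30
Index 1 was NOT the min. New min = min(-12, 30). No rescan of other elements needed.
Needs rescan: no

Answer: no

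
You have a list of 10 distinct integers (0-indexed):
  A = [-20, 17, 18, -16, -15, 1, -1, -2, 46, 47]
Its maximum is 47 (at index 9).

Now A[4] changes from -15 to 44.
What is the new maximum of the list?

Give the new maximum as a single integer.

Answer: 47

Derivation:
Old max = 47 (at index 9)
Change: A[4] -15 -> 44
Changed element was NOT the old max.
  New max = max(old_max, new_val) = max(47, 44) = 47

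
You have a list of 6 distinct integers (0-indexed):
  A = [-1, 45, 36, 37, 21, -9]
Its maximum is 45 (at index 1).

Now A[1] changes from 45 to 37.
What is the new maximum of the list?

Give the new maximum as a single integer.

Old max = 45 (at index 1)
Change: A[1] 45 -> 37
Changed element WAS the max -> may need rescan.
  Max of remaining elements: 37
  New max = max(37, 37) = 37

Answer: 37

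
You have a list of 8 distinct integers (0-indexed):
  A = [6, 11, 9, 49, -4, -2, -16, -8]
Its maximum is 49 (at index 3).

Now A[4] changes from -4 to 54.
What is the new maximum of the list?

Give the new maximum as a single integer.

Answer: 54

Derivation:
Old max = 49 (at index 3)
Change: A[4] -4 -> 54
Changed element was NOT the old max.
  New max = max(old_max, new_val) = max(49, 54) = 54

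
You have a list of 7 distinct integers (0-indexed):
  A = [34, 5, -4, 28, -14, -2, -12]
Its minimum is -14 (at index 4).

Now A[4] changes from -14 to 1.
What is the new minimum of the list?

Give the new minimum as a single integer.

Answer: -12

Derivation:
Old min = -14 (at index 4)
Change: A[4] -14 -> 1
Changed element WAS the min. Need to check: is 1 still <= all others?
  Min of remaining elements: -12
  New min = min(1, -12) = -12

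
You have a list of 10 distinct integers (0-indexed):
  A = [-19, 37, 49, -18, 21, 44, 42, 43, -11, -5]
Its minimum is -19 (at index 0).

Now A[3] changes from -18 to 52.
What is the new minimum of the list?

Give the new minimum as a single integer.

Answer: -19

Derivation:
Old min = -19 (at index 0)
Change: A[3] -18 -> 52
Changed element was NOT the old min.
  New min = min(old_min, new_val) = min(-19, 52) = -19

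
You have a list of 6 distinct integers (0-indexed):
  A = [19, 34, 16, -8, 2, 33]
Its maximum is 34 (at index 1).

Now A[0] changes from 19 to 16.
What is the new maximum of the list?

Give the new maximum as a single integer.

Answer: 34

Derivation:
Old max = 34 (at index 1)
Change: A[0] 19 -> 16
Changed element was NOT the old max.
  New max = max(old_max, new_val) = max(34, 16) = 34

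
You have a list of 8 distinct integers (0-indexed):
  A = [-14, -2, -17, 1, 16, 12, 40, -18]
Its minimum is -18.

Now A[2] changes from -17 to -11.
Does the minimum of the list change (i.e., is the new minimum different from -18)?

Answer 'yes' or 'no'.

Old min = -18
Change: A[2] -17 -> -11
Changed element was NOT the min; min changes only if -11 < -18.
New min = -18; changed? no

Answer: no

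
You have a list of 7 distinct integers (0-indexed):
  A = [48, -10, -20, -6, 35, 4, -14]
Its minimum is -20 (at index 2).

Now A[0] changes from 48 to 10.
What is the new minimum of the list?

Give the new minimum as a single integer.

Old min = -20 (at index 2)
Change: A[0] 48 -> 10
Changed element was NOT the old min.
  New min = min(old_min, new_val) = min(-20, 10) = -20

Answer: -20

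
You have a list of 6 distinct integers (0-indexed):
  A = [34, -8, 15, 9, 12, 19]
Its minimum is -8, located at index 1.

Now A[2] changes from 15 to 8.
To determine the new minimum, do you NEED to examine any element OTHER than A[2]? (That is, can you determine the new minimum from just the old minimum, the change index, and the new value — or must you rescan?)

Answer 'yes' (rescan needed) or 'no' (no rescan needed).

Answer: no

Derivation:
Old min = -8 at index 1
Change at index 2: 15 -> 8
Index 2 was NOT the min. New min = min(-8, 8). No rescan of other elements needed.
Needs rescan: no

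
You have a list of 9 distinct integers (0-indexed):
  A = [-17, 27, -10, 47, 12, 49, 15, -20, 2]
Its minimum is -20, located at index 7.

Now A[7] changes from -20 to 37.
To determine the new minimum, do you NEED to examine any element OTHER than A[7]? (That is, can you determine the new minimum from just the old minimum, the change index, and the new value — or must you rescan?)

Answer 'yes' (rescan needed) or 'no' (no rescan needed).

Old min = -20 at index 7
Change at index 7: -20 -> 37
Index 7 WAS the min and new value 37 > old min -20. Must rescan other elements to find the new min.
Needs rescan: yes

Answer: yes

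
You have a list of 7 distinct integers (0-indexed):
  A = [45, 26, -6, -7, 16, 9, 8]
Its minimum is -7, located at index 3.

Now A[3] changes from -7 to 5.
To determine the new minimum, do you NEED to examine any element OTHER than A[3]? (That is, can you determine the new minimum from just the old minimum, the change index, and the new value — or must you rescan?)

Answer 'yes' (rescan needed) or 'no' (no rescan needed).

Old min = -7 at index 3
Change at index 3: -7 -> 5
Index 3 WAS the min and new value 5 > old min -7. Must rescan other elements to find the new min.
Needs rescan: yes

Answer: yes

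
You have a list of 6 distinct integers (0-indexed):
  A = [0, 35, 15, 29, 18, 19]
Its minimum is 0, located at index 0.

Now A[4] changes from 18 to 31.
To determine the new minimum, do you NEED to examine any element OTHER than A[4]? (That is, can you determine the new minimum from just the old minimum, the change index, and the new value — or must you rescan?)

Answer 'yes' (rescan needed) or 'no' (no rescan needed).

Old min = 0 at index 0
Change at index 4: 18 -> 31
Index 4 was NOT the min. New min = min(0, 31). No rescan of other elements needed.
Needs rescan: no

Answer: no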